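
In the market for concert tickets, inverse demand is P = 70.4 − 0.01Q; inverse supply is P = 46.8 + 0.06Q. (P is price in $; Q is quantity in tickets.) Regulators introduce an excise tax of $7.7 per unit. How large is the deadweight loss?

Competitive equilibrium: 70.4 − 0.01Q = 46.8 + 0.06Q → Q* = 337.1429, P* = 67.0286.
With the tax, the buyer price exceeds the seller price by 7.7: (70.4 − 0.01Q) − (46.8 + 0.06Q) = 7.7 → Q' = 227.1429.
ΔQ = 337.1429 − 227.1429 = 110; the wedge equals the tax, 7.7.
DWL = ½ × 110 × 7.7 = $423.50.

$423.50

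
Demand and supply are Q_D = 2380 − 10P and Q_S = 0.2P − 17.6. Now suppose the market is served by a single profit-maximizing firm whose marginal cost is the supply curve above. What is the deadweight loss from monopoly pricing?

In inverse form: demand P = 238 − 0.1Q, supply P = 88 + 5Q.
Competitive equilibrium: 238 − 0.1Q = 88 + 5Q → Q* = 29.4118, P* = 235.0588.
Marginal revenue: MR = 238 − 0.2Q. Set MR = MC: 238 − 0.2Q = 88 + 5Q → Q_m = 28.8462.
Price P_m = 238 − 0.1·28.8462 = 235.1154; MC(Q_m) = 88 + 5·28.8462 = 232.231.
Competitive Q* = 29.4118, so ΔQ = 0.5656; wedge = 235.1154 − 232.231 = 2.8844.
The triangle = ½ × 0.5656 × 2.8844 = 0.82.

0.82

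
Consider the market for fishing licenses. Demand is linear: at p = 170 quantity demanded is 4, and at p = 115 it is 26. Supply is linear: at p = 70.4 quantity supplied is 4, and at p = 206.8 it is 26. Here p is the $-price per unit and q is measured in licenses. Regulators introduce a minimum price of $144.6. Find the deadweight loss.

Demand slope = (115 − 170)/(26 − 4) = −2.5, so p = 180 − 2.5q.
Supply slope = (206.8 − 70.4)/(26 − 4) = 6.2, so p = 45.6 + 6.2q.
Competitive equilibrium: 180 − 2.5q = 45.6 + 6.2q → q* = 15.4483, p* = 141.3793.
At the floor p = 144.6, quantity demanded = (180 − 144.6)/2.5 = 14.16.
Sellers' marginal cost at q' = 14.16: 45.6 + 6.2·14.16 = 133.392.
Δq = 15.4483 − 14.16 = 1.2883; wedge = 144.6 − 133.392 = 11.208.
DWL = ½ × 1.2883 × 11.208 = $7.22.

$7.22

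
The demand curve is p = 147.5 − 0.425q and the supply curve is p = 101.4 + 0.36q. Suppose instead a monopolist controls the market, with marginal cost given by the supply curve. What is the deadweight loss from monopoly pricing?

167

Competitive equilibrium: 147.5 − 0.425q = 101.4 + 0.36q → q* = 58.7261, p* = 122.5414.
Marginal revenue: MR = 147.5 − 0.85q. Set MR = MC: 147.5 − 0.85q = 101.4 + 0.36q → q_m = 38.0992.
Price p_m = 147.5 − 0.425·38.0992 = 131.3078; MC(q_m) = 101.4 + 0.36·38.0992 = 115.1157.
Competitive q* = 58.7261, so Δq = 20.6269; wedge = 131.3078 − 115.1157 = 16.1921.
DWL = ½ × 20.6269 × 16.1921 = 167.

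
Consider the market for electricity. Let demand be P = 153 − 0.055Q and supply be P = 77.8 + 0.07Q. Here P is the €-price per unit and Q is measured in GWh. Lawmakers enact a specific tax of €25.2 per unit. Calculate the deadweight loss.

€2540.16

Competitive equilibrium: 153 − 0.055Q = 77.8 + 0.07Q → Q* = 601.6, P* = 119.912.
With the tax, the buyer price exceeds the seller price by 25.2: (153 − 0.055Q) − (77.8 + 0.07Q) = 25.2 → Q' = 400.
ΔQ = 601.6 − 400 = 201.6; the wedge equals the tax, 25.2.
Welfare loss = ½ × 201.6 × 25.2 = €2540.16.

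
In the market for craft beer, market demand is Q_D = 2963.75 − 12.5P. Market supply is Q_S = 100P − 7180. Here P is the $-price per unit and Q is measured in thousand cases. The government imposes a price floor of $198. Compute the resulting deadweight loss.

$81759.57 thousand

In inverse form: demand P = 237.1 − 0.08Q, supply P = 71.8 + 0.01Q.
Competitive equilibrium: 237.1 − 0.08Q = 71.8 + 0.01Q → Q* = 1836.6667, P* = 90.1667.
At the floor P = 198, quantity demanded = (237.1 − 198)/0.08 = 488.75.
Sellers' marginal cost at Q' = 488.75: 71.8 + 0.01·488.75 = 76.6875.
ΔQ = 1836.6667 − 488.75 = 1347.9167; wedge = 198 − 76.6875 = 121.3125.
DWL = ½ × 1347.9167 × 121.3125 = $81759.57 thousand.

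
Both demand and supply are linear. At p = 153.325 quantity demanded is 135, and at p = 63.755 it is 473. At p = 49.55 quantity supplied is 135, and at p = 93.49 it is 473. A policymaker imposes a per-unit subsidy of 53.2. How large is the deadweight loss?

3582.58

Demand slope = (63.755 − 153.325)/(473 − 135) = −0.265, so p = 189.1 − 0.265q.
Supply slope = (93.49 − 49.55)/(473 − 135) = 0.13, so p = 32 + 0.13q.
Competitive equilibrium: 189.1 − 0.265q = 32 + 0.13q → q* = 397.7215, p* = 83.7038.
The subsidy lowers effective supply by 53.2: p = 0.13q − 21.2.
New quantity: 189.1 − 0.265q = 0.13q − 21.2 → q' = 532.4051.
Overproduction Δq = 532.4051 − 397.7215 = 134.6836; wedge = subsidy = 53.2.
The triangle = ½ × 134.6836 × 53.2 = 3582.58.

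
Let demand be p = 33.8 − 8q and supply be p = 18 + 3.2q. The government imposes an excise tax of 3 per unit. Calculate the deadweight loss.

Competitive equilibrium: 33.8 − 8q = 18 + 3.2q → q* = 1.4107, p* = 22.5143.
With the tax, the buyer price exceeds the seller price by 3: (33.8 − 8q) − (18 + 3.2q) = 3 → q' = 1.1429.
Δq = 1.4107 − 1.1429 = 0.2678; the wedge equals the tax, 3.
DWL = ½ × 0.2678 × 3 = 0.40.

0.40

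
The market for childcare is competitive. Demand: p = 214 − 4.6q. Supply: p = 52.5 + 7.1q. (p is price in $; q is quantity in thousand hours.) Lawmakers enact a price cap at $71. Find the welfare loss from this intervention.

$733.53 thousand

Competitive equilibrium: 214 − 4.6q = 52.5 + 7.1q → q* = 13.80342, p* = 150.50427.
At the ceiling p = 71, quantity supplied = (71 − 52.5)/7.1 = 2.60563.
Willingness to pay at q' = 2.60563: 214 − 4.6·2.60563 = 202.0141.
Δq = 13.80342 − 2.60563 = 11.19779; wedge = 202.0141 − 71 = 131.0141.
DWL = ½ × 11.19779 × 131.0141 = $733.53 thousand.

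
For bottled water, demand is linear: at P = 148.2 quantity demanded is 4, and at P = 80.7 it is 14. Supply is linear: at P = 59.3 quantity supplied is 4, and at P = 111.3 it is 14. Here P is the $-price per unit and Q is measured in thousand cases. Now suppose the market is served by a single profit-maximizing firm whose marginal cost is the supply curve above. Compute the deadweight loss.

$101.87 thousand

Demand slope = (80.7 − 148.2)/(14 − 4) = −6.75, so P = 175.2 − 6.75Q.
Supply slope = (111.3 − 59.3)/(14 − 4) = 5.2, so P = 38.5 + 5.2Q.
Competitive equilibrium: 175.2 − 6.75Q = 38.5 + 5.2Q → Q* = 11.4393, P* = 97.9845.
Marginal revenue: MR = 175.2 − 13.5Q. Set MR = MC: 175.2 − 13.5Q = 38.5 + 5.2Q → Q_m = 7.3102.
Price P_m = 175.2 − 6.75·7.3102 = 125.8562; MC(Q_m) = 38.5 + 5.2·7.3102 = 76.513.
Competitive Q* = 11.4393, so ΔQ = 4.1291; wedge = 125.8562 − 76.513 = 49.3432.
DWL = ½ × 4.1291 × 49.3432 = $101.87 thousand.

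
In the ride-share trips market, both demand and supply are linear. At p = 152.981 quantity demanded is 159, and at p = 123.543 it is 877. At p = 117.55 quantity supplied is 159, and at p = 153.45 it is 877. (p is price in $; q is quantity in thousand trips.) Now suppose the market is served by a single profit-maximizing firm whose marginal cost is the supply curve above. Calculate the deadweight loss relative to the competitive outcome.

Demand slope = (123.543 − 152.981)/(877 − 159) = −0.041, so p = 159.5 − 0.041q.
Supply slope = (153.45 − 117.55)/(877 − 159) = 0.05, so p = 109.6 + 0.05q.
Competitive equilibrium: 159.5 − 0.041q = 109.6 + 0.05q → q* = 548.3516, p* = 137.0176.
Marginal revenue: MR = 159.5 − 0.082q. Set MR = MC: 159.5 − 0.082q = 109.6 + 0.05q → q_m = 378.0303.
Price p_m = 159.5 − 0.041·378.0303 = 144.0008; MC(q_m) = 109.6 + 0.05·378.0303 = 128.5015.
Competitive q* = 548.3516, so Δq = 170.3213; wedge = 144.0008 − 128.5015 = 15.4993.
The triangle = ½ × 170.3213 × 15.4993 = $1319.93 thousand.

$1319.93 thousand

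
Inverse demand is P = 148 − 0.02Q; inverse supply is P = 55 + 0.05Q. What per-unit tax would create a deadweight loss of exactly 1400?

14

Competitive equilibrium: 148 − 0.02Q = 55 + 0.05Q → Q* = 1328.5714, P* = 121.4286.
A tax t gives ΔQ = t/0.07 and wedge t, so DWL = t²/0.14.
t²/0.14 = 1400 → t² = 196 → t = 14.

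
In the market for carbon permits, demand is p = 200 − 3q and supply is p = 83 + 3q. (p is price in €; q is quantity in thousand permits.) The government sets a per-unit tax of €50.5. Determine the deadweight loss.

Competitive equilibrium: 200 − 3q = 83 + 3q → q* = 19.5, p* = 141.5.
With the tax, the buyer price exceeds the seller price by 50.5: (200 − 3q) − (83 + 3q) = 50.5 → q' = 11.0833.
Δq = 19.5 − 11.0833 = 8.4167; the wedge equals the tax, 50.5.
DWL = ½ × 8.4167 × 50.5 = €212.52 thousand.

€212.52 thousand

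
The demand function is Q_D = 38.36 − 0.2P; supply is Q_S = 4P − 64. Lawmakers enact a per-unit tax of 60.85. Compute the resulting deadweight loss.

352.64

In inverse form: demand P = 191.8 − 5Q, supply P = 16 + 0.25Q.
Competitive equilibrium: 191.8 − 5Q = 16 + 0.25Q → Q* = 33.4857, P* = 24.3714.
With the tax, the buyer price exceeds the seller price by 60.85: (191.8 − 5Q) − (16 + 0.25Q) = 60.85 → Q' = 21.8952.
ΔQ = 33.4857 − 21.8952 = 11.5905; the wedge equals the tax, 60.85.
Deadweight loss = ½ × 11.5905 × 60.85 = 352.64.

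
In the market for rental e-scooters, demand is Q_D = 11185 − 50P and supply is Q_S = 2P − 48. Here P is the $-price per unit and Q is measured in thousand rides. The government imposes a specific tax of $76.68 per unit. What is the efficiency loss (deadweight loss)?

In inverse form: demand P = 223.7 − 0.02Q, supply P = 24 + 0.5Q.
Competitive equilibrium: 223.7 − 0.02Q = 24 + 0.5Q → Q* = 384.0385, P* = 216.0192.
With the tax, the buyer price exceeds the seller price by 76.68: (223.7 − 0.02Q) − (24 + 0.5Q) = 76.68 → Q' = 236.5769.
ΔQ = 384.0385 − 236.5769 = 147.4616; the wedge equals the tax, 76.68.
The triangle = ½ × 147.4616 × 76.68 = $5653.68 thousand.

$5653.68 thousand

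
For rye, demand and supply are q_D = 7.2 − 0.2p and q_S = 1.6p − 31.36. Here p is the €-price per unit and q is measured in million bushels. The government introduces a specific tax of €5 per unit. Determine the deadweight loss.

€2.22 million

In inverse form: demand p = 36 − 5q, supply p = 19.6 + 0.625q.
Competitive equilibrium: 36 − 5q = 19.6 + 0.625q → q* = 2.9156, p* = 21.4222.
With the tax, the buyer price exceeds the seller price by 5: (36 − 5q) − (19.6 + 0.625q) = 5 → q' = 2.0267.
Δq = 2.9156 − 2.0267 = 0.8889; the wedge equals the tax, 5.
DWL = ½ × 0.8889 × 5 = €2.22 million.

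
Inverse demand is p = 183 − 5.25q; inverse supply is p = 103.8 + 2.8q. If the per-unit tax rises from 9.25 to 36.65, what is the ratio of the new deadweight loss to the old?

15.699

Competitive equilibrium: 183 − 5.25q = 103.8 + 2.8q → q* = 9.8385, p* = 131.3478.
For a per-unit tax t: Δq = t/8.05, so DWL = ½·t·(t/8.05) = t²/16.1.
At t = 9.25: DWL = 5.314. At t = 36.65: DWL = 83.430.
Ratio = (36.65/9.25)² = 15.699.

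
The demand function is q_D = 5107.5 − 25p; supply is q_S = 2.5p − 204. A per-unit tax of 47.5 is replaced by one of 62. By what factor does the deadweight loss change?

In inverse form: demand p = 204.3 − 0.04q, supply p = 81.6 + 0.4q.
Competitive equilibrium: 204.3 − 0.04q = 81.6 + 0.4q → q* = 278.8636, p* = 193.1455.
For a per-unit tax t: Δq = t/0.44, so DWL = ½·t·(t/0.44) = t²/0.88.
At t = 47.5: DWL = 2563.920. At t = 62: DWL = 4368.182.
Ratio = (62/47.5)² = 1.704.

1.704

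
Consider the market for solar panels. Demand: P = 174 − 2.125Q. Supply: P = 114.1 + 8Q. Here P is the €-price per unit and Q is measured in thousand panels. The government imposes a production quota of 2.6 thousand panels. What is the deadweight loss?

€55.67 thousand

Competitive equilibrium: 174 − 2.125Q = 114.1 + 8Q → Q* = 5.916, P* = 161.4284.
At Q = 2.6: demand price = 174 − 2.125·2.6 = 168.475; supply price = 114.1 + 8·2.6 = 134.9.
ΔQ = 5.916 − 2.6 = 3.316; wedge = 168.475 − 134.9 = 33.575.
Deadweight loss = ½ × 3.316 × 33.575 = €55.67 thousand.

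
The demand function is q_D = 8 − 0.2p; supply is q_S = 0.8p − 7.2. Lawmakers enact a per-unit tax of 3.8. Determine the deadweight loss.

In inverse form: demand p = 40 − 5q, supply p = 9 + 1.25q.
Competitive equilibrium: 40 − 5q = 9 + 1.25q → q* = 4.96, p* = 15.2.
With the tax, the buyer price exceeds the seller price by 3.8: (40 − 5q) − (9 + 1.25q) = 3.8 → q' = 4.352.
Δq = 4.96 − 4.352 = 0.608; the wedge equals the tax, 3.8.
The triangle = ½ × 0.608 × 3.8 = 1.16.

1.16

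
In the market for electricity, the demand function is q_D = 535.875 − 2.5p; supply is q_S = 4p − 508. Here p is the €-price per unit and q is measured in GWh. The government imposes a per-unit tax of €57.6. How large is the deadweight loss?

€2552.12

In inverse form: demand p = 214.35 − 0.4q, supply p = 127 + 0.25q.
Competitive equilibrium: 214.35 − 0.4q = 127 + 0.25q → q* = 134.3846, p* = 160.5962.
With the tax, the buyer price exceeds the seller price by 57.6: (214.35 − 0.4q) − (127 + 0.25q) = 57.6 → q' = 45.7692.
Δq = 134.3846 − 45.7692 = 88.6154; the wedge equals the tax, 57.6.
Deadweight loss = ½ × 88.6154 × 57.6 = €2552.12.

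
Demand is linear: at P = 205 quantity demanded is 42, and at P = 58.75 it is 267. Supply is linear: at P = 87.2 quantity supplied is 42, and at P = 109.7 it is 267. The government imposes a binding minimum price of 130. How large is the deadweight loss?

Demand slope = (58.75 − 205)/(267 − 42) = −0.65, so P = 232.3 − 0.65Q.
Supply slope = (109.7 − 87.2)/(267 − 42) = 0.1, so P = 83 + 0.1Q.
Competitive equilibrium: 232.3 − 0.65Q = 83 + 0.1Q → Q* = 199.0667, P* = 102.9067.
At the floor P = 130, quantity demanded = (232.3 − 130)/0.65 = 157.3846.
Sellers' marginal cost at Q' = 157.3846: 83 + 0.1·157.3846 = 98.7385.
ΔQ = 199.0667 − 157.3846 = 41.6821; wedge = 130 − 98.7385 = 31.2615.
Deadweight loss = ½ × 41.6821 × 31.2615 = 651.52.

651.52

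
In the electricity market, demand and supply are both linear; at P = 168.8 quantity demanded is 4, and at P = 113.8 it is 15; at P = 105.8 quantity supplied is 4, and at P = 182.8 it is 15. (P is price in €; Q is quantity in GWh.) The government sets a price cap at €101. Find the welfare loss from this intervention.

€211.40

Demand slope = (113.8 − 168.8)/(15 − 4) = −5, so P = 188.8 − 5Q.
Supply slope = (182.8 − 105.8)/(15 − 4) = 7, so P = 77.8 + 7Q.
Competitive equilibrium: 188.8 − 5Q = 77.8 + 7Q → Q* = 9.25, P* = 142.55.
At the ceiling P = 101, quantity supplied = (101 − 77.8)/7 = 3.3143.
Willingness to pay at Q' = 3.3143: 188.8 − 5·3.3143 = 172.2285.
ΔQ = 9.25 − 3.3143 = 5.9357; wedge = 172.2285 − 101 = 71.2285.
Welfare loss = ½ × 5.9357 × 71.2285 = €211.40.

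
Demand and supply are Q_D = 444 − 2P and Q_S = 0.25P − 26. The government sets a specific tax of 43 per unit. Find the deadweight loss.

In inverse form: demand P = 222 − 0.5Q, supply P = 104 + 4Q.
Competitive equilibrium: 222 − 0.5Q = 104 + 4Q → Q* = 26.2222, P* = 208.8889.
With the tax, the buyer price exceeds the seller price by 43: (222 − 0.5Q) − (104 + 4Q) = 43 → Q' = 16.6667.
ΔQ = 26.2222 − 16.6667 = 9.5555; the wedge equals the tax, 43.
DWL = ½ × 9.5555 × 43 = 205.44.

205.44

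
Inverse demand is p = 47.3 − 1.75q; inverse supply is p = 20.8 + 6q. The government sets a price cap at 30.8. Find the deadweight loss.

11.90

Competitive equilibrium: 47.3 − 1.75q = 20.8 + 6q → q* = 3.4194, p* = 41.3161.
At the ceiling p = 30.8, quantity supplied = (30.8 − 20.8)/6 = 1.6667.
Willingness to pay at q' = 1.6667: 47.3 − 1.75·1.6667 = 44.3833.
Δq = 3.4194 − 1.6667 = 1.7527; wedge = 44.3833 − 30.8 = 13.5833.
DWL = ½ × 1.7527 × 13.5833 = 11.90.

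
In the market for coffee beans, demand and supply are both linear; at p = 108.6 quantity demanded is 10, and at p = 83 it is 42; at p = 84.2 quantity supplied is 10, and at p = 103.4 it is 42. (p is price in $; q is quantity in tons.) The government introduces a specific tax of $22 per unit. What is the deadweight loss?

Demand slope = (83 − 108.6)/(42 − 10) = −0.8, so p = 116.6 − 0.8q.
Supply slope = (103.4 − 84.2)/(42 − 10) = 0.6, so p = 78.2 + 0.6q.
Competitive equilibrium: 116.6 − 0.8q = 78.2 + 0.6q → q* = 27.4286, p* = 94.6571.
With the tax, the buyer price exceeds the seller price by 22: (116.6 − 0.8q) − (78.2 + 0.6q) = 22 → q' = 11.7143.
Δq = 27.4286 − 11.7143 = 15.7143; the wedge equals the tax, 22.
Deadweight loss = ½ × 15.7143 × 22 = $172.86.

$172.86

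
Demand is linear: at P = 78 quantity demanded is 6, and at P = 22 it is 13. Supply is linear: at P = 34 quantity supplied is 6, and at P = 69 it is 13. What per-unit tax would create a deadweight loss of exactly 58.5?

39

Demand slope = (22 − 78)/(13 − 6) = −8, so P = 126 − 8Q.
Supply slope = (69 − 34)/(13 − 6) = 5, so P = 4 + 5Q.
Competitive equilibrium: 126 − 8Q = 4 + 5Q → Q* = 9.3846, P* = 50.9231.
A tax t gives ΔQ = t/13 and wedge t, so DWL = t²/26.
t²/26 = 58.5 → t² = 1521 → t = 39.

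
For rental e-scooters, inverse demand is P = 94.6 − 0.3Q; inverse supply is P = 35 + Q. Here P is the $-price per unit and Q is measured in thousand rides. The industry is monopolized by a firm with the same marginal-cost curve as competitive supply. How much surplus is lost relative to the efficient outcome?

$48.03 thousand

Competitive equilibrium: 94.6 − 0.3Q = 35 + Q → Q* = 45.8462, P* = 80.8462.
Marginal revenue: MR = 94.6 − 0.6Q. Set MR = MC: 94.6 − 0.6Q = 35 + Q → Q_m = 37.25.
Price P_m = 94.6 − 0.3·37.25 = 83.425; MC(Q_m) = 35 + 1·37.25 = 72.25.
Competitive Q* = 45.8462, so ΔQ = 8.5962; wedge = 83.425 − 72.25 = 11.175.
DWL = ½ × 8.5962 × 11.175 = $48.03 thousand.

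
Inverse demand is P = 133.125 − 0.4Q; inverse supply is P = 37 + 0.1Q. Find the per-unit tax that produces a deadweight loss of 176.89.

Competitive equilibrium: 133.125 − 0.4Q = 37 + 0.1Q → Q* = 192.25, P* = 56.225.
A tax t gives ΔQ = t/0.5 and wedge t, so DWL = t²/1.
t²/1 = 176.89 → t² = 176.89 → t = 13.3.

13.3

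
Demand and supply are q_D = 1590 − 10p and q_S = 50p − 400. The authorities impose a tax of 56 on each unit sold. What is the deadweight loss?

13066.67

In inverse form: demand p = 159 − 0.1q, supply p = 8 + 0.02q.
Competitive equilibrium: 159 − 0.1q = 8 + 0.02q → q* = 1258.33333, p* = 33.16667.
With the tax, the buyer price exceeds the seller price by 56: (159 − 0.1q) − (8 + 0.02q) = 56 → q' = 791.66667.
Δq = 1258.33333 − 791.66667 = 466.66666; the wedge equals the tax, 56.
Welfare loss = ½ × 466.66666 × 56 = 13066.67.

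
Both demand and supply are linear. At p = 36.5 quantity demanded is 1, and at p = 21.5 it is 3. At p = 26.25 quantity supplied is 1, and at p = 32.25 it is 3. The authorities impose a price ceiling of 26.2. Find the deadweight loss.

Demand slope = (21.5 − 36.5)/(3 − 1) = −7.5, so p = 44 − 7.5q.
Supply slope = (32.25 − 26.25)/(3 − 1) = 3, so p = 23.25 + 3q.
Competitive equilibrium: 44 − 7.5q = 23.25 + 3q → q* = 1.9762, p* = 29.1786.
At the ceiling p = 26.2, quantity supplied = (26.2 − 23.25)/3 = 0.9833.
Willingness to pay at q' = 0.9833: 44 − 7.5·0.9833 = 36.6253.
Δq = 1.9762 − 0.9833 = 0.9929; wedge = 36.6253 − 26.2 = 10.4253.
Welfare loss = ½ × 0.9929 × 10.4253 = 5.18.

5.18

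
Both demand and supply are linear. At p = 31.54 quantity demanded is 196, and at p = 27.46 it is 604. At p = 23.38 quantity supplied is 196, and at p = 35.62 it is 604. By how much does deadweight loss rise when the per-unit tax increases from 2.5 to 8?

Demand slope = (27.46 − 31.54)/(604 − 196) = −0.01, so p = 33.5 − 0.01q.
Supply slope = (35.62 − 23.38)/(604 − 196) = 0.03, so p = 17.5 + 0.03q.
Competitive equilibrium: 33.5 − 0.01q = 17.5 + 0.03q → q* = 400, p* = 29.5.
For a per-unit tax t: Δq = t/0.04, so DWL = ½·t·(t/0.04) = t²/0.08.
At t = 2.5: DWL = 78.125. At t = 8: DWL = 800.
Increase = 800 − 78.125 = 721.875.

721.875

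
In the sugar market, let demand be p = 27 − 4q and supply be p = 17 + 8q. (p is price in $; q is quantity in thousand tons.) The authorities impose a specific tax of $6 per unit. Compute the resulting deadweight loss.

$1.50 thousand

Competitive equilibrium: 27 − 4q = 17 + 8q → q* = 0.8333, p* = 23.6667.
With the tax, the buyer price exceeds the seller price by 6: (27 − 4q) − (17 + 8q) = 6 → q' = 0.3333.
Δq = 0.8333 − 0.3333 = 0.5; the wedge equals the tax, 6.
The triangle = ½ × 0.5 × 6 = $1.50 thousand.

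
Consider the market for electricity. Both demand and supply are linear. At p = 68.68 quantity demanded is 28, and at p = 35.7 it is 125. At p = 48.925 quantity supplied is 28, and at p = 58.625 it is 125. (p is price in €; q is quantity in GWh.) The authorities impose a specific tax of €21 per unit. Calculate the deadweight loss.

€501.14

Demand slope = (35.7 − 68.68)/(125 − 28) = −0.34, so p = 78.2 − 0.34q.
Supply slope = (58.625 − 48.925)/(125 − 28) = 0.1, so p = 46.125 + 0.1q.
Competitive equilibrium: 78.2 − 0.34q = 46.125 + 0.1q → q* = 72.8977, p* = 53.4148.
With the tax, the buyer price exceeds the seller price by 21: (78.2 − 0.34q) − (46.125 + 0.1q) = 21 → q' = 25.1705.
Δq = 72.8977 − 25.1705 = 47.7272; the wedge equals the tax, 21.
The triangle = ½ × 47.7272 × 21 = €501.14.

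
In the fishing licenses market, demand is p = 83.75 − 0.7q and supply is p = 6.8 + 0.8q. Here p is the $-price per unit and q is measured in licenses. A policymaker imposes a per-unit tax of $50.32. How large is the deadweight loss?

$844.03

Competitive equilibrium: 83.75 − 0.7q = 6.8 + 0.8q → q* = 51.3, p* = 47.84.
With the tax, the buyer price exceeds the seller price by 50.32: (83.75 − 0.7q) − (6.8 + 0.8q) = 50.32 → q' = 17.7533.
Δq = 51.3 − 17.7533 = 33.5467; the wedge equals the tax, 50.32.
Deadweight loss = ½ × 33.5467 × 50.32 = $844.03.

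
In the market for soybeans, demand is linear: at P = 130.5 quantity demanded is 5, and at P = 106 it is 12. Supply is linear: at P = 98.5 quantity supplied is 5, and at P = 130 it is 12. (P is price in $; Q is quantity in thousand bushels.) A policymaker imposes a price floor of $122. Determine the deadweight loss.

Demand slope = (106 − 130.5)/(12 − 5) = −3.5, so P = 148 − 3.5Q.
Supply slope = (130 − 98.5)/(12 − 5) = 4.5, so P = 76 + 4.5Q.
Competitive equilibrium: 148 − 3.5Q = 76 + 4.5Q → Q* = 9, P* = 116.5.
At the floor P = 122, quantity demanded = (148 − 122)/3.5 = 7.4286.
Sellers' marginal cost at Q' = 7.4286: 76 + 4.5·7.4286 = 109.4287.
ΔQ = 9 − 7.4286 = 1.5714; wedge = 122 − 109.4287 = 12.5713.
DWL = ½ × 1.5714 × 12.5713 = $9.88 thousand.

$9.88 thousand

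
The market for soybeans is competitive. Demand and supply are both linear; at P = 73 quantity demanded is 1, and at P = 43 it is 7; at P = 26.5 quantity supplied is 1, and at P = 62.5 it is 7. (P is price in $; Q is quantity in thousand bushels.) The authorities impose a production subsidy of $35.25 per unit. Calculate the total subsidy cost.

Demand slope = (43 − 73)/(7 − 1) = −5, so P = 78 − 5Q.
Supply slope = (62.5 − 26.5)/(7 − 1) = 6, so P = 20.5 + 6Q.
Competitive equilibrium: 78 − 5Q = 20.5 + 6Q → Q* = 5.2273, P* = 51.8636.
The subsidy lowers effective supply by 35.25: P = 6Q − 14.75.
New quantity: 78 − 5Q = 6Q − 14.75 → Q' = 8.4318.
Total subsidy cost = 35.25 × 8.4318 = $297.22 thousand.

$297.22 thousand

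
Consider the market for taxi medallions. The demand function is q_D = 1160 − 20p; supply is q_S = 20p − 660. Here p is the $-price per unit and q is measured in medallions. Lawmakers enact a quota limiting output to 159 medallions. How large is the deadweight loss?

In inverse form: demand p = 58 − 0.05q, supply p = 33 + 0.05q.
Competitive equilibrium: 58 − 0.05q = 33 + 0.05q → q* = 250, p* = 45.5.
At q = 159: demand price = 58 − 0.05·159 = 50.05; supply price = 33 + 0.05·159 = 40.95.
Δq = 250 − 159 = 91; wedge = 50.05 − 40.95 = 9.1.
Deadweight loss = ½ × 91 × 9.1 = $414.05.

$414.05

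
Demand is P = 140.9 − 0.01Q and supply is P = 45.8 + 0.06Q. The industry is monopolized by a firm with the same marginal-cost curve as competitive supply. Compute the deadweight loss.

1009.38

Competitive equilibrium: 140.9 − 0.01Q = 45.8 + 0.06Q → Q* = 1358.5714, P* = 127.3143.
Marginal revenue: MR = 140.9 − 0.02Q. Set MR = MC: 140.9 − 0.02Q = 45.8 + 0.06Q → Q_m = 1188.75.
Price P_m = 140.9 − 0.01·1188.75 = 129.0125; MC(Q_m) = 45.8 + 0.06·1188.75 = 117.125.
Competitive Q* = 1358.5714, so ΔQ = 169.8214; wedge = 129.0125 − 117.125 = 11.8875.
Deadweight loss = ½ × 169.8214 × 11.8875 = 1009.38.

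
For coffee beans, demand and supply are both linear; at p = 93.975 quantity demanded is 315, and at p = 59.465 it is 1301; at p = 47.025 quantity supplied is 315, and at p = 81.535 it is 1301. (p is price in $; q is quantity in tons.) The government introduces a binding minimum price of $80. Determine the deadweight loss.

Demand slope = (59.465 − 93.975)/(1301 − 315) = −0.035, so p = 105 − 0.035q.
Supply slope = (81.535 − 47.025)/(1301 − 315) = 0.035, so p = 36 + 0.035q.
Competitive equilibrium: 105 − 0.035q = 36 + 0.035q → q* = 985.7143, p* = 70.5.
At the floor p = 80, quantity demanded = (105 − 80)/0.035 = 714.2857.
Sellers' marginal cost at q' = 714.2857: 36 + 0.035·714.2857 = 61.
Δq = 985.7143 − 714.2857 = 271.4286; wedge = 80 − 61 = 19.
The triangle = ½ × 271.4286 × 19 = $2578.57.

$2578.57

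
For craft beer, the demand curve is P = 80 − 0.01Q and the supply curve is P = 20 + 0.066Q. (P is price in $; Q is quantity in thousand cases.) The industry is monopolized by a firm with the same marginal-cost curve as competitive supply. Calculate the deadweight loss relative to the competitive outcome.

$320.23 thousand

Competitive equilibrium: 80 − 0.01Q = 20 + 0.066Q → Q* = 789.4737, P* = 72.1053.
Marginal revenue: MR = 80 − 0.02Q. Set MR = MC: 80 − 0.02Q = 20 + 0.066Q → Q_m = 697.6744.
Price P_m = 80 − 0.01·697.6744 = 73.0233; MC(Q_m) = 20 + 0.066·697.6744 = 66.0465.
Competitive Q* = 789.4737, so ΔQ = 91.7993; wedge = 73.0233 − 66.0465 = 6.9768.
Deadweight loss = ½ × 91.7993 × 6.9768 = $320.23 thousand.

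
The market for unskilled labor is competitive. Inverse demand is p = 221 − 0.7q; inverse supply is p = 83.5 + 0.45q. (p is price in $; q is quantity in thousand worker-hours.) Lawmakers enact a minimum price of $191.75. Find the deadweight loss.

Competitive equilibrium: 221 − 0.7q = 83.5 + 0.45q → q* = 119.5652, p* = 137.3043.
At the floor p = 191.75, quantity demanded = (221 − 191.75)/0.7 = 41.7857.
Sellers' marginal cost at q' = 41.7857: 83.5 + 0.45·41.7857 = 102.3036.
Δq = 119.5652 − 41.7857 = 77.7795; wedge = 191.75 − 102.3036 = 89.4464.
Deadweight loss = ½ × 77.7795 × 89.4464 = $3478.55 thousand.

$3478.55 thousand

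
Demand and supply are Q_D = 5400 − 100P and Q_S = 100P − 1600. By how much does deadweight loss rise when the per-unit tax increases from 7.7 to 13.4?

In inverse form: demand P = 54 − 0.01Q, supply P = 16 + 0.01Q.
Competitive equilibrium: 54 − 0.01Q = 16 + 0.01Q → Q* = 1900, P* = 35.
For a per-unit tax t: ΔQ = t/0.02, so DWL = ½·t·(t/0.02) = t²/0.04.
At t = 7.7: DWL = 1482.25. At t = 13.4: DWL = 4489.
Increase = 4489 − 1482.25 = 3006.75.

3006.75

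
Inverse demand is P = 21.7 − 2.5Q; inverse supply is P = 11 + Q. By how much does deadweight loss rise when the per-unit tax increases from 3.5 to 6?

3.39

Competitive equilibrium: 21.7 − 2.5Q = 11 + Q → Q* = 3.0571, P* = 14.0571.
For a per-unit tax t: ΔQ = t/3.5, so DWL = ½·t·(t/3.5) = t²/7.
At t = 3.5: DWL = 1.75. At t = 6: DWL = 5.143.
Increase = 5.143 − 1.75 = 3.39.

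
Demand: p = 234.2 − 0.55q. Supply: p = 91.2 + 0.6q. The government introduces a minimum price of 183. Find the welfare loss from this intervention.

Competitive equilibrium: 234.2 − 0.55q = 91.2 + 0.6q → q* = 124.3478, p* = 165.8087.
At the floor p = 183, quantity demanded = (234.2 − 183)/0.55 = 93.0909.
Sellers' marginal cost at q' = 93.0909: 91.2 + 0.6·93.0909 = 147.0545.
Δq = 124.3478 − 93.0909 = 31.2569; wedge = 183 − 147.0545 = 35.9455.
Welfare loss = ½ × 31.2569 × 35.9455 = 561.77.

561.77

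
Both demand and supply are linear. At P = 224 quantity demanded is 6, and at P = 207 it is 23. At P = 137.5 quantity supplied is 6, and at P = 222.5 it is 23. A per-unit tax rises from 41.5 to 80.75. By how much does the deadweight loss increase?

Demand slope = (207 − 224)/(23 − 6) = −1, so P = 230 − Q.
Supply slope = (222.5 − 137.5)/(23 − 6) = 5, so P = 107.5 + 5Q.
Competitive equilibrium: 230 − Q = 107.5 + 5Q → Q* = 20.4167, P* = 209.5833.
For a per-unit tax t: ΔQ = t/6, so DWL = ½·t·(t/6) = t²/12.
At t = 41.5: DWL = 143.521. At t = 80.75: DWL = 543.38.
Increase = 543.38 − 143.521 = 399.86.

399.86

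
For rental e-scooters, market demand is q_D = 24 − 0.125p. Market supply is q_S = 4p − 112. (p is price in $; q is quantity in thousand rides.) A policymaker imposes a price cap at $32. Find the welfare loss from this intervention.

In inverse form: demand p = 192 − 8q, supply p = 28 + 0.25q.
Competitive equilibrium: 192 − 8q = 28 + 0.25q → q* = 19.8788, p* = 32.9697.
At the ceiling p = 32, quantity supplied = (32 − 28)/0.25 = 16.
Willingness to pay at q' = 16: 192 − 8·16 = 64.
Δq = 19.8788 − 16 = 3.8788; wedge = 64 − 32 = 32.
The triangle = ½ × 3.8788 × 32 = $62.06 thousand.

$62.06 thousand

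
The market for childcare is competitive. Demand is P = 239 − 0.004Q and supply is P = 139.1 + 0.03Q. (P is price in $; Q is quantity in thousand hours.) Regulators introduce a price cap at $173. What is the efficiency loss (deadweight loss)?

$55585.15 thousand

Competitive equilibrium: 239 − 0.004Q = 139.1 + 0.03Q → Q* = 2938.2353, P* = 227.2471.
At the ceiling P = 173, quantity supplied = (173 − 139.1)/0.03 = 1130.
Willingness to pay at Q' = 1130: 239 − 0.004·1130 = 234.48.
ΔQ = 2938.2353 − 1130 = 1808.2353; wedge = 234.48 − 173 = 61.48.
Welfare loss = ½ × 1808.2353 × 61.48 = $55585.15 thousand.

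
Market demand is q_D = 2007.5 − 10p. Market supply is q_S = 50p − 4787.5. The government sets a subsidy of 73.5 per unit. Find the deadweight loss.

22509.375

In inverse form: demand p = 200.75 − 0.1q, supply p = 95.75 + 0.02q.
Competitive equilibrium: 200.75 − 0.1q = 95.75 + 0.02q → q* = 875, p* = 113.25.
The subsidy lowers effective supply by 73.5: p = 22.25 + 0.02q.
New quantity: 200.75 − 0.1q = 22.25 + 0.02q → q' = 1487.5.
Overproduction Δq = 1487.5 − 875 = 612.5; wedge = subsidy = 73.5.
Deadweight loss = ½ × 612.5 × 73.5 = 22509.375.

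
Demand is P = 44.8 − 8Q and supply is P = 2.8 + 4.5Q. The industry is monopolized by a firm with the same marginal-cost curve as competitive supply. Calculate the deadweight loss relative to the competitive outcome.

Competitive equilibrium: 44.8 − 8Q = 2.8 + 4.5Q → Q* = 3.36, P* = 17.92.
Marginal revenue: MR = 44.8 − 16Q. Set MR = MC: 44.8 − 16Q = 2.8 + 4.5Q → Q_m = 2.0488.
Price P_m = 44.8 − 8·2.0488 = 28.4096; MC(Q_m) = 2.8 + 4.5·2.0488 = 12.0196.
Competitive Q* = 3.36, so ΔQ = 1.3112; wedge = 28.4096 − 12.0196 = 16.39.
Welfare loss = ½ × 1.3112 × 16.39 = 10.75.

10.75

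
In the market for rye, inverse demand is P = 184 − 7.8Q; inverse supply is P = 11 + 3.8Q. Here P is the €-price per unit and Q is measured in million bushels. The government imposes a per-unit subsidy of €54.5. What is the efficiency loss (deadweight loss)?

€128.03 million

Competitive equilibrium: 184 − 7.8Q = 11 + 3.8Q → Q* = 14.9138, P* = 67.6724.
The subsidy lowers effective supply by 54.5: P = 3.8Q − 43.5.
New quantity: 184 − 7.8Q = 3.8Q − 43.5 → Q' = 19.6121.
Overproduction ΔQ = 19.6121 − 14.9138 = 4.6983; wedge = subsidy = 54.5.
The triangle = ½ × 4.6983 × 54.5 = €128.03 million.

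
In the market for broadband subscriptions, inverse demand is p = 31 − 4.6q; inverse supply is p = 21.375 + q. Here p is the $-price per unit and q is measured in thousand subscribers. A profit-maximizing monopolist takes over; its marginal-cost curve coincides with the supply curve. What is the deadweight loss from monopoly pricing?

$1.68 thousand

Competitive equilibrium: 31 − 4.6q = 21.375 + q → q* = 1.7188, p* = 23.0938.
Marginal revenue: MR = 31 − 9.2q. Set MR = MC: 31 − 9.2q = 21.375 + q → q_m = 0.9436.
Price p_m = 31 − 4.6·0.9436 = 26.6594; MC(q_m) = 21.375 + 1·0.9436 = 22.3186.
Competitive q* = 1.7188, so Δq = 0.7752; wedge = 26.6594 − 22.3186 = 4.3408.
The triangle = ½ × 0.7752 × 4.3408 = $1.68 thousand.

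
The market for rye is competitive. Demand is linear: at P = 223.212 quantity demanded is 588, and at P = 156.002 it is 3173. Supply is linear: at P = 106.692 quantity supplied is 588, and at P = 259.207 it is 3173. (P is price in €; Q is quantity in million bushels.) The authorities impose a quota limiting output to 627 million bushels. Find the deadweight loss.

€75384.54 million

Demand slope = (156.002 − 223.212)/(3173 − 588) = −0.026, so P = 238.5 − 0.026Q.
Supply slope = (259.207 − 106.692)/(3173 − 588) = 0.059, so P = 72 + 0.059Q.
Competitive equilibrium: 238.5 − 0.026Q = 72 + 0.059Q → Q* = 1958.8235, P* = 187.5706.
At Q = 627: demand price = 238.5 − 0.026·627 = 222.198; supply price = 72 + 0.059·627 = 108.993.
ΔQ = 1958.8235 − 627 = 1331.8235; wedge = 222.198 − 108.993 = 113.205.
Welfare loss = ½ × 1331.8235 × 113.205 = €75384.54 million.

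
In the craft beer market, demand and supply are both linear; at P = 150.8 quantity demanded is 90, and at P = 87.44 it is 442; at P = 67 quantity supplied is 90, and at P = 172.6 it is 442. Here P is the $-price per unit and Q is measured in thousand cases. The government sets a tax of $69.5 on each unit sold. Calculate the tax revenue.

Demand slope = (87.44 − 150.8)/(442 − 90) = −0.18, so P = 167 − 0.18Q.
Supply slope = (172.6 − 67)/(442 − 90) = 0.3, so P = 40 + 0.3Q.
Competitive equilibrium: 167 − 0.18Q = 40 + 0.3Q → Q* = 264.5833, P* = 119.375.
With the tax, the buyer price exceeds the seller price by 69.5: (167 − 0.18Q) − (40 + 0.3Q) = 69.5 → Q' = 119.7917.
Tax revenue = 69.5 × 119.7917 = $8325.52 thousand.

$8325.52 thousand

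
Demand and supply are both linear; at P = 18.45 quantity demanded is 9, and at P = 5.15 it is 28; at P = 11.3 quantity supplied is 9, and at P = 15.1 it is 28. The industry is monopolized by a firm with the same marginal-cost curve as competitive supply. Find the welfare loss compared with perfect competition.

Demand slope = (5.15 − 18.45)/(28 − 9) = −0.7, so P = 24.75 − 0.7Q.
Supply slope = (15.1 − 11.3)/(28 − 9) = 0.2, so P = 9.5 + 0.2Q.
Competitive equilibrium: 24.75 − 0.7Q = 9.5 + 0.2Q → Q* = 16.9444, P* = 12.8889.
Marginal revenue: MR = 24.75 − 1.4Q. Set MR = MC: 24.75 − 1.4Q = 9.5 + 0.2Q → Q_m = 9.5313.
Price P_m = 24.75 − 0.7·9.5313 = 18.0781; MC(Q_m) = 9.5 + 0.2·9.5313 = 11.4063.
Competitive Q* = 16.9444, so ΔQ = 7.4131; wedge = 18.0781 − 11.4063 = 6.6718.
Deadweight loss = ½ × 7.4131 × 6.6718 = 24.73.

24.73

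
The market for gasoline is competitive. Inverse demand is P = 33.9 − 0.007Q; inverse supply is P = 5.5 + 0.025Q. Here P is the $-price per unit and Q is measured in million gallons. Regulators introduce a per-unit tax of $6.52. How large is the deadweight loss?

$664.225 million

Competitive equilibrium: 33.9 − 0.007Q = 5.5 + 0.025Q → Q* = 887.5, P* = 27.6875.
With the tax, the buyer price exceeds the seller price by 6.52: (33.9 − 0.007Q) − (5.5 + 0.025Q) = 6.52 → Q' = 683.75.
ΔQ = 887.5 − 683.75 = 203.75; the wedge equals the tax, 6.52.
Deadweight loss = ½ × 203.75 × 6.52 = $664.225 million.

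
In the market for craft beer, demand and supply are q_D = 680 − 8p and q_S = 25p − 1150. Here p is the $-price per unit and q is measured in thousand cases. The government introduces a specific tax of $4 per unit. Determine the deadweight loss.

$48.48 thousand

In inverse form: demand p = 85 − 0.125q, supply p = 46 + 0.04q.
Competitive equilibrium: 85 − 0.125q = 46 + 0.04q → q* = 236.3636, p* = 55.4545.
With the tax, the buyer price exceeds the seller price by 4: (85 − 0.125q) − (46 + 0.04q) = 4 → q' = 212.1212.
Δq = 236.3636 − 212.1212 = 24.2424; the wedge equals the tax, 4.
Deadweight loss = ½ × 24.2424 × 4 = $48.48 thousand.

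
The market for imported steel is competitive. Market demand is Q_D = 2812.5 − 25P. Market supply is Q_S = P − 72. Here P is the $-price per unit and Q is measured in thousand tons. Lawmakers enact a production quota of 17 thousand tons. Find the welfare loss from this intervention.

$250.36 thousand

In inverse form: demand P = 112.5 − 0.04Q, supply P = 72 + Q.
Competitive equilibrium: 112.5 − 0.04Q = 72 + Q → Q* = 38.9423, P* = 110.9423.
At Q = 17: demand price = 112.5 − 0.04·17 = 111.82; supply price = 72 + 1·17 = 89.
ΔQ = 38.9423 − 17 = 21.9423; wedge = 111.82 − 89 = 22.82.
Deadweight loss = ½ × 21.9423 × 22.82 = $250.36 thousand.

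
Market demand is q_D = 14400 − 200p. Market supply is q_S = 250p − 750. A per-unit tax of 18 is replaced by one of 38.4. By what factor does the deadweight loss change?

4.551

In inverse form: demand p = 72 − 0.005q, supply p = 3 + 0.004q.
Competitive equilibrium: 72 − 0.005q = 3 + 0.004q → q* = 7666.6667, p* = 33.6667.
For a per-unit tax t: Δq = t/0.009, so DWL = ½·t·(t/0.009) = t²/0.018.
At t = 18: DWL = 18000. At t = 38.4: DWL = 81920.
Ratio = (38.4/18)² = 4.551.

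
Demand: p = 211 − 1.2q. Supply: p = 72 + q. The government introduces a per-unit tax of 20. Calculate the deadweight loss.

90.91

Competitive equilibrium: 211 − 1.2q = 72 + q → q* = 63.1818, p* = 135.1818.
With the tax, the buyer price exceeds the seller price by 20: (211 − 1.2q) − (72 + q) = 20 → q' = 54.0909.
Δq = 63.1818 − 54.0909 = 9.0909; the wedge equals the tax, 20.
DWL = ½ × 9.0909 × 20 = 90.91.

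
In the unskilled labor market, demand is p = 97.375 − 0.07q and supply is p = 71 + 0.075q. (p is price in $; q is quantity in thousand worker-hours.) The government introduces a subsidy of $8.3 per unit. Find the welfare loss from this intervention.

$237.55 thousand

Competitive equilibrium: 97.375 − 0.07q = 71 + 0.075q → q* = 181.8966, p* = 84.6422.
The subsidy lowers effective supply by 8.3: p = 62.7 + 0.075q.
New quantity: 97.375 − 0.07q = 62.7 + 0.075q → q' = 239.1379.
Overproduction Δq = 239.1379 − 181.8966 = 57.2413; wedge = subsidy = 8.3.
The triangle = ½ × 57.2413 × 8.3 = $237.55 thousand.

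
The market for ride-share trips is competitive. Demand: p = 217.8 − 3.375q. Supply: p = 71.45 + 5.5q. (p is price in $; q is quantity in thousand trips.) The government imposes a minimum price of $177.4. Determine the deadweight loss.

Competitive equilibrium: 217.8 − 3.375q = 71.45 + 5.5q → q* = 16.4901, p* = 162.1458.
At the floor p = 177.4, quantity demanded = (217.8 − 177.4)/3.375 = 11.9704.
Sellers' marginal cost at q' = 11.9704: 71.45 + 5.5·11.9704 = 137.2872.
Δq = 16.4901 − 11.9704 = 4.5197; wedge = 177.4 − 137.2872 = 40.1128.
The triangle = ½ × 4.5197 × 40.1128 = $90.65 thousand.

$90.65 thousand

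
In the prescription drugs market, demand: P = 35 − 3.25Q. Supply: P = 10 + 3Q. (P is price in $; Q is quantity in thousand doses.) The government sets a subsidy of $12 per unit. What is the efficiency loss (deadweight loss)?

Competitive equilibrium: 35 − 3.25Q = 10 + 3Q → Q* = 4, P* = 22.
The subsidy lowers effective supply by 12: P = 3Q − 2.
New quantity: 35 − 3.25Q = 3Q − 2 → Q' = 5.92.
Overproduction ΔQ = 5.92 − 4 = 1.92; wedge = subsidy = 12.
Welfare loss = ½ × 1.92 × 12 = $11.52 thousand.

$11.52 thousand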